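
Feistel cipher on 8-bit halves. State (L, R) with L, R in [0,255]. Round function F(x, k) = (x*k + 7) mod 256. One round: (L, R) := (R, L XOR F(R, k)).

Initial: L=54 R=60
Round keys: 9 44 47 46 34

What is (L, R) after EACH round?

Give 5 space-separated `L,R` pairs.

Answer: 60,21 21,159 159,45 45,130 130,102

Derivation:
Round 1 (k=9): L=60 R=21
Round 2 (k=44): L=21 R=159
Round 3 (k=47): L=159 R=45
Round 4 (k=46): L=45 R=130
Round 5 (k=34): L=130 R=102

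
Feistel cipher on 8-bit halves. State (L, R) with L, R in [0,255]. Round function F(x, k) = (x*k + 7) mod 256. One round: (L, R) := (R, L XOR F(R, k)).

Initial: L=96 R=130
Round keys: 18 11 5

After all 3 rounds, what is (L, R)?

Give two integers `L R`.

Answer: 194 154

Derivation:
Round 1 (k=18): L=130 R=75
Round 2 (k=11): L=75 R=194
Round 3 (k=5): L=194 R=154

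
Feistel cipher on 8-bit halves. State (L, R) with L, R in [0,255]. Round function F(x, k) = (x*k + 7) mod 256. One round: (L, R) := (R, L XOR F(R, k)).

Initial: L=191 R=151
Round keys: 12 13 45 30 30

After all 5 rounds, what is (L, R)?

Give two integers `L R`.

Answer: 149 58

Derivation:
Round 1 (k=12): L=151 R=164
Round 2 (k=13): L=164 R=204
Round 3 (k=45): L=204 R=71
Round 4 (k=30): L=71 R=149
Round 5 (k=30): L=149 R=58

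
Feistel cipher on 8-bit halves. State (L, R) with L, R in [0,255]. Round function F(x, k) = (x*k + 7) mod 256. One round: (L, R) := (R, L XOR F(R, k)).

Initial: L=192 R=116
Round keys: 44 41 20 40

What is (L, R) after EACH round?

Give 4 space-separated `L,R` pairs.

Answer: 116,55 55,162 162,152 152,101

Derivation:
Round 1 (k=44): L=116 R=55
Round 2 (k=41): L=55 R=162
Round 3 (k=20): L=162 R=152
Round 4 (k=40): L=152 R=101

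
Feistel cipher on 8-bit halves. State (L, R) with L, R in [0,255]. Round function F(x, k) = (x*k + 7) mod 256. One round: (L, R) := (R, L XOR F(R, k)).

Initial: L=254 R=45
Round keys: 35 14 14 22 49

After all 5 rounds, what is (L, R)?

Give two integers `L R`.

Answer: 131 217

Derivation:
Round 1 (k=35): L=45 R=208
Round 2 (k=14): L=208 R=74
Round 3 (k=14): L=74 R=195
Round 4 (k=22): L=195 R=131
Round 5 (k=49): L=131 R=217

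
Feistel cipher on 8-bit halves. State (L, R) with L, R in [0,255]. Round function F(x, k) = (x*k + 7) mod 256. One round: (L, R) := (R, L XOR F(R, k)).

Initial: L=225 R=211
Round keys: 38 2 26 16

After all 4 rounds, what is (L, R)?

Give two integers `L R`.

Round 1 (k=38): L=211 R=184
Round 2 (k=2): L=184 R=164
Round 3 (k=26): L=164 R=23
Round 4 (k=16): L=23 R=211

Answer: 23 211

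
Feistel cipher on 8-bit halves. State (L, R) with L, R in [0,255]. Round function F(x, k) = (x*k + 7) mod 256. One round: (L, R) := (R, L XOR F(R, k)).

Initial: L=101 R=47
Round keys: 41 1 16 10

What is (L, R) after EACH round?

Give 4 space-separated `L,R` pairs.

Answer: 47,235 235,221 221,60 60,130

Derivation:
Round 1 (k=41): L=47 R=235
Round 2 (k=1): L=235 R=221
Round 3 (k=16): L=221 R=60
Round 4 (k=10): L=60 R=130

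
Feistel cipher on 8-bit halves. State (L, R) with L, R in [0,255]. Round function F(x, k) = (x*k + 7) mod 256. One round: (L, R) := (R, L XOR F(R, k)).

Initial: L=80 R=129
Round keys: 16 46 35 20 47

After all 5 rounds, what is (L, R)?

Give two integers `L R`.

Answer: 175 176

Derivation:
Round 1 (k=16): L=129 R=71
Round 2 (k=46): L=71 R=72
Round 3 (k=35): L=72 R=152
Round 4 (k=20): L=152 R=175
Round 5 (k=47): L=175 R=176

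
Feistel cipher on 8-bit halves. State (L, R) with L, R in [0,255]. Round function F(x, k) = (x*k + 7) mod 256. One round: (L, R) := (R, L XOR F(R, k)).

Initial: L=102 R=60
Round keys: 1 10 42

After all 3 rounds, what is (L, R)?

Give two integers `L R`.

Answer: 69 124

Derivation:
Round 1 (k=1): L=60 R=37
Round 2 (k=10): L=37 R=69
Round 3 (k=42): L=69 R=124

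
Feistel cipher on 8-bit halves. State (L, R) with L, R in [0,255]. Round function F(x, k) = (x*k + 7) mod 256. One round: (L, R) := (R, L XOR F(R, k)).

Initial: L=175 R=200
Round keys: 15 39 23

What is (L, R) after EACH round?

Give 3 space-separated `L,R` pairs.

Answer: 200,16 16,191 191,32

Derivation:
Round 1 (k=15): L=200 R=16
Round 2 (k=39): L=16 R=191
Round 3 (k=23): L=191 R=32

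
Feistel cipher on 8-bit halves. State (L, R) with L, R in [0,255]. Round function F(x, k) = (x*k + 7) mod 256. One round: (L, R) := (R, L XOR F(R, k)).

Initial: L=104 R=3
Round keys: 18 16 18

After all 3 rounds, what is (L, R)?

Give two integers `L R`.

Round 1 (k=18): L=3 R=85
Round 2 (k=16): L=85 R=84
Round 3 (k=18): L=84 R=186

Answer: 84 186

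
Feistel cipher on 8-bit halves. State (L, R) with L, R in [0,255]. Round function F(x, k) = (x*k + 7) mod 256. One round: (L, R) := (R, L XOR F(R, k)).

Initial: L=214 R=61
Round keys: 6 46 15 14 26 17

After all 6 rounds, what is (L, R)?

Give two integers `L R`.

Answer: 125 175

Derivation:
Round 1 (k=6): L=61 R=163
Round 2 (k=46): L=163 R=108
Round 3 (k=15): L=108 R=248
Round 4 (k=14): L=248 R=251
Round 5 (k=26): L=251 R=125
Round 6 (k=17): L=125 R=175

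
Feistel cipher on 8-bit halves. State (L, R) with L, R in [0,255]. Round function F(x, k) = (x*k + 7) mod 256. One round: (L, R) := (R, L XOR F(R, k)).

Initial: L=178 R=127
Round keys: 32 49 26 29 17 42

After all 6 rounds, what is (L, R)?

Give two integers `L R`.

Round 1 (k=32): L=127 R=85
Round 2 (k=49): L=85 R=51
Round 3 (k=26): L=51 R=96
Round 4 (k=29): L=96 R=212
Round 5 (k=17): L=212 R=123
Round 6 (k=42): L=123 R=225

Answer: 123 225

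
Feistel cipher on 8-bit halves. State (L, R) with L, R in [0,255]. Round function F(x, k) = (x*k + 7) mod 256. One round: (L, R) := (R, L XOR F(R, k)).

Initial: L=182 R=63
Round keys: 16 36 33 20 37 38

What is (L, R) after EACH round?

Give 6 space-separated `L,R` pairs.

Answer: 63,65 65,20 20,218 218,27 27,52 52,164

Derivation:
Round 1 (k=16): L=63 R=65
Round 2 (k=36): L=65 R=20
Round 3 (k=33): L=20 R=218
Round 4 (k=20): L=218 R=27
Round 5 (k=37): L=27 R=52
Round 6 (k=38): L=52 R=164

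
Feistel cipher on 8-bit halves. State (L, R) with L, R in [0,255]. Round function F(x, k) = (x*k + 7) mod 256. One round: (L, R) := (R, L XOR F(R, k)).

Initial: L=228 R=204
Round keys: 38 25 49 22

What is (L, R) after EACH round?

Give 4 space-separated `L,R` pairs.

Round 1 (k=38): L=204 R=171
Round 2 (k=25): L=171 R=118
Round 3 (k=49): L=118 R=54
Round 4 (k=22): L=54 R=221

Answer: 204,171 171,118 118,54 54,221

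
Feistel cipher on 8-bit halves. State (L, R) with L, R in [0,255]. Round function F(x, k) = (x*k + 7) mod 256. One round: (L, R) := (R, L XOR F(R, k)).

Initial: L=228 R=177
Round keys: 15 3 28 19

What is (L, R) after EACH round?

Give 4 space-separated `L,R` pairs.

Answer: 177,130 130,60 60,21 21,170

Derivation:
Round 1 (k=15): L=177 R=130
Round 2 (k=3): L=130 R=60
Round 3 (k=28): L=60 R=21
Round 4 (k=19): L=21 R=170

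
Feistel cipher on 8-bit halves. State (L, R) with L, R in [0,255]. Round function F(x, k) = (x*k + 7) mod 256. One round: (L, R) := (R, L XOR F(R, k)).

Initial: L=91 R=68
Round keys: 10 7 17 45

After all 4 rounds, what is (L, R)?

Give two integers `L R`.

Round 1 (k=10): L=68 R=244
Round 2 (k=7): L=244 R=247
Round 3 (k=17): L=247 R=154
Round 4 (k=45): L=154 R=238

Answer: 154 238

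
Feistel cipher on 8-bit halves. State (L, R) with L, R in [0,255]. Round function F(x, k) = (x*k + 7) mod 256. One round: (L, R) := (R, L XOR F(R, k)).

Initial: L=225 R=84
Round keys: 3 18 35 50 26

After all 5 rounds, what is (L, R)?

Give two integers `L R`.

Answer: 12 249

Derivation:
Round 1 (k=3): L=84 R=226
Round 2 (k=18): L=226 R=191
Round 3 (k=35): L=191 R=198
Round 4 (k=50): L=198 R=12
Round 5 (k=26): L=12 R=249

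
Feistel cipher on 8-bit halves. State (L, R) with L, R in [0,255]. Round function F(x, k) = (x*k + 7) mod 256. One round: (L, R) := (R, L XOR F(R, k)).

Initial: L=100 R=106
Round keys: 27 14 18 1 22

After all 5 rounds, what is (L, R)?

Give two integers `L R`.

Answer: 116 155

Derivation:
Round 1 (k=27): L=106 R=81
Round 2 (k=14): L=81 R=31
Round 3 (k=18): L=31 R=100
Round 4 (k=1): L=100 R=116
Round 5 (k=22): L=116 R=155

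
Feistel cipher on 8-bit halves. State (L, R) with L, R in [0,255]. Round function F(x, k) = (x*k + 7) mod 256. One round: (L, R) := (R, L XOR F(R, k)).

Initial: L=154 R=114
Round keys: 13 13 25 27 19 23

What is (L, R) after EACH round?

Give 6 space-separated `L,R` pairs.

Answer: 114,75 75,164 164,64 64,99 99,32 32,132

Derivation:
Round 1 (k=13): L=114 R=75
Round 2 (k=13): L=75 R=164
Round 3 (k=25): L=164 R=64
Round 4 (k=27): L=64 R=99
Round 5 (k=19): L=99 R=32
Round 6 (k=23): L=32 R=132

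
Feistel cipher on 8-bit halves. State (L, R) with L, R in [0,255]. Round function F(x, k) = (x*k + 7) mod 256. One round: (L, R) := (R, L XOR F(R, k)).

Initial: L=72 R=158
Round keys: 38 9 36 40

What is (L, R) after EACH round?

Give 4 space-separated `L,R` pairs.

Answer: 158,51 51,76 76,132 132,235

Derivation:
Round 1 (k=38): L=158 R=51
Round 2 (k=9): L=51 R=76
Round 3 (k=36): L=76 R=132
Round 4 (k=40): L=132 R=235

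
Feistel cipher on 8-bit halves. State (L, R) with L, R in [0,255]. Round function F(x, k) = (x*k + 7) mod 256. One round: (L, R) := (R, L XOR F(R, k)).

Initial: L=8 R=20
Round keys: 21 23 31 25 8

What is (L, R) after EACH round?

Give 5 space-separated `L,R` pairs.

Round 1 (k=21): L=20 R=163
Round 2 (k=23): L=163 R=184
Round 3 (k=31): L=184 R=236
Round 4 (k=25): L=236 R=171
Round 5 (k=8): L=171 R=179

Answer: 20,163 163,184 184,236 236,171 171,179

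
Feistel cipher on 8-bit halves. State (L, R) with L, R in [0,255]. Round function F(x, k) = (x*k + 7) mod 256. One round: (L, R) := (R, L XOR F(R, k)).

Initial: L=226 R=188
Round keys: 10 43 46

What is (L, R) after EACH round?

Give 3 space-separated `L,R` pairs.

Round 1 (k=10): L=188 R=189
Round 2 (k=43): L=189 R=122
Round 3 (k=46): L=122 R=78

Answer: 188,189 189,122 122,78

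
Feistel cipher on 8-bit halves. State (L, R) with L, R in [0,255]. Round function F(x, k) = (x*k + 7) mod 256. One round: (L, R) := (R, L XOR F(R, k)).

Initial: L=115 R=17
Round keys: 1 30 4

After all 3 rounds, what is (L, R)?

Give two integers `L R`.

Round 1 (k=1): L=17 R=107
Round 2 (k=30): L=107 R=128
Round 3 (k=4): L=128 R=108

Answer: 128 108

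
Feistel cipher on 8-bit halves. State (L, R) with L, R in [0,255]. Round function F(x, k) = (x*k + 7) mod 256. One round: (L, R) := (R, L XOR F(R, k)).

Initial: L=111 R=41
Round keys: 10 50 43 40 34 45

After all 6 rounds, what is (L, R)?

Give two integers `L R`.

Answer: 74 92

Derivation:
Round 1 (k=10): L=41 R=206
Round 2 (k=50): L=206 R=106
Round 3 (k=43): L=106 R=27
Round 4 (k=40): L=27 R=85
Round 5 (k=34): L=85 R=74
Round 6 (k=45): L=74 R=92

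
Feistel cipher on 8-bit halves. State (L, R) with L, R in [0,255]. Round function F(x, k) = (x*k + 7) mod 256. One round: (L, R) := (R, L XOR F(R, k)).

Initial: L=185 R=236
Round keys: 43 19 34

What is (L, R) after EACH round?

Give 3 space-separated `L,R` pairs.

Answer: 236,18 18,177 177,155

Derivation:
Round 1 (k=43): L=236 R=18
Round 2 (k=19): L=18 R=177
Round 3 (k=34): L=177 R=155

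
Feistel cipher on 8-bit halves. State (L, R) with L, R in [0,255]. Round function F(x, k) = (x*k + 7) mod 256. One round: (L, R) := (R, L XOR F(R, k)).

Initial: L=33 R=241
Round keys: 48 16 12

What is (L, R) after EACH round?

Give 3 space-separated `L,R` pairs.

Round 1 (k=48): L=241 R=22
Round 2 (k=16): L=22 R=150
Round 3 (k=12): L=150 R=25

Answer: 241,22 22,150 150,25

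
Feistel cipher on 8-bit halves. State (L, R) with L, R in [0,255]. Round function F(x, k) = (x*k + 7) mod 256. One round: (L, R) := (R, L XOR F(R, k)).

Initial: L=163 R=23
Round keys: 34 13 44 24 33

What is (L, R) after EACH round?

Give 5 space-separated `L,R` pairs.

Answer: 23,182 182,82 82,169 169,141 141,157

Derivation:
Round 1 (k=34): L=23 R=182
Round 2 (k=13): L=182 R=82
Round 3 (k=44): L=82 R=169
Round 4 (k=24): L=169 R=141
Round 5 (k=33): L=141 R=157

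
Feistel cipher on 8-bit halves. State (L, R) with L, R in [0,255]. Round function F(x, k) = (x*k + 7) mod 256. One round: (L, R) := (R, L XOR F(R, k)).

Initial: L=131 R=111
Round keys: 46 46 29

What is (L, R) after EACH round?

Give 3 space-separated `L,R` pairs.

Round 1 (k=46): L=111 R=122
Round 2 (k=46): L=122 R=156
Round 3 (k=29): L=156 R=201

Answer: 111,122 122,156 156,201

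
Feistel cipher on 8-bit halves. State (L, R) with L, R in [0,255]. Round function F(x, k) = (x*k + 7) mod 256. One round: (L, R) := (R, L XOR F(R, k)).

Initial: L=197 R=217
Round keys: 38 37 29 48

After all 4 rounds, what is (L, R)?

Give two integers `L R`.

Answer: 77 113

Derivation:
Round 1 (k=38): L=217 R=248
Round 2 (k=37): L=248 R=6
Round 3 (k=29): L=6 R=77
Round 4 (k=48): L=77 R=113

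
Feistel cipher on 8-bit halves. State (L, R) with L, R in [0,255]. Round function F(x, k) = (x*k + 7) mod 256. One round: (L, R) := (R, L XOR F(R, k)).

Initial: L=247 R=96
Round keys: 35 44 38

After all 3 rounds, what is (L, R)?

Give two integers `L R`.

Round 1 (k=35): L=96 R=208
Round 2 (k=44): L=208 R=167
Round 3 (k=38): L=167 R=1

Answer: 167 1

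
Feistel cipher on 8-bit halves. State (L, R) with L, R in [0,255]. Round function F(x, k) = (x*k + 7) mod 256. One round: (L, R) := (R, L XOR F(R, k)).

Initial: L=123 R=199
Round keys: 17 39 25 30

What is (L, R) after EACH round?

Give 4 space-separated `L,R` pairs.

Answer: 199,69 69,77 77,201 201,216

Derivation:
Round 1 (k=17): L=199 R=69
Round 2 (k=39): L=69 R=77
Round 3 (k=25): L=77 R=201
Round 4 (k=30): L=201 R=216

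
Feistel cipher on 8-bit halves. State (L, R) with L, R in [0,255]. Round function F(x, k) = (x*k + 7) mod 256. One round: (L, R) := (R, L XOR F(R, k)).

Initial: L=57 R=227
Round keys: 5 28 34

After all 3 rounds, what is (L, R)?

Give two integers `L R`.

Answer: 72 216

Derivation:
Round 1 (k=5): L=227 R=79
Round 2 (k=28): L=79 R=72
Round 3 (k=34): L=72 R=216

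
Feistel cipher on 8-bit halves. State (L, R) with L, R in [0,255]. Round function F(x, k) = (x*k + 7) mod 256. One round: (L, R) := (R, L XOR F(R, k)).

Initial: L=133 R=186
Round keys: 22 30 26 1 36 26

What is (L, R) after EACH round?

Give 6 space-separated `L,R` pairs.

Answer: 186,134 134,1 1,167 167,175 175,4 4,192

Derivation:
Round 1 (k=22): L=186 R=134
Round 2 (k=30): L=134 R=1
Round 3 (k=26): L=1 R=167
Round 4 (k=1): L=167 R=175
Round 5 (k=36): L=175 R=4
Round 6 (k=26): L=4 R=192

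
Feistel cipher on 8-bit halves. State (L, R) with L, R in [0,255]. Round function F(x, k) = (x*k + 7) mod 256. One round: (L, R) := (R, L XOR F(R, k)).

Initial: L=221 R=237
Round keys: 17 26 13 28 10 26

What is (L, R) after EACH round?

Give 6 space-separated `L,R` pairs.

Round 1 (k=17): L=237 R=25
Round 2 (k=26): L=25 R=124
Round 3 (k=13): L=124 R=74
Round 4 (k=28): L=74 R=99
Round 5 (k=10): L=99 R=175
Round 6 (k=26): L=175 R=174

Answer: 237,25 25,124 124,74 74,99 99,175 175,174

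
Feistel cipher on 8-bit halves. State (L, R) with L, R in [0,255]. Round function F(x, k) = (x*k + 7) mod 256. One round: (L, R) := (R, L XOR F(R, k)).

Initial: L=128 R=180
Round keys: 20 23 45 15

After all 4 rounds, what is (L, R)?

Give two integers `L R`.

Round 1 (k=20): L=180 R=151
Round 2 (k=23): L=151 R=44
Round 3 (k=45): L=44 R=84
Round 4 (k=15): L=84 R=223

Answer: 84 223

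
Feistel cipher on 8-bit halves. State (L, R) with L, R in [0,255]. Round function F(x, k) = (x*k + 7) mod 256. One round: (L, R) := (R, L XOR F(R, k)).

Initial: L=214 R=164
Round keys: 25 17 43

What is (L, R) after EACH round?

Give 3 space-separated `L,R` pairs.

Round 1 (k=25): L=164 R=221
Round 2 (k=17): L=221 R=16
Round 3 (k=43): L=16 R=106

Answer: 164,221 221,16 16,106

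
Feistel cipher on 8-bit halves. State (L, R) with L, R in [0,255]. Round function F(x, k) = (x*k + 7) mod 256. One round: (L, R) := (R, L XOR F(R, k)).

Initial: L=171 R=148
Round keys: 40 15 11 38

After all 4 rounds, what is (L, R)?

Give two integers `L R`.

Answer: 0 168

Derivation:
Round 1 (k=40): L=148 R=140
Round 2 (k=15): L=140 R=175
Round 3 (k=11): L=175 R=0
Round 4 (k=38): L=0 R=168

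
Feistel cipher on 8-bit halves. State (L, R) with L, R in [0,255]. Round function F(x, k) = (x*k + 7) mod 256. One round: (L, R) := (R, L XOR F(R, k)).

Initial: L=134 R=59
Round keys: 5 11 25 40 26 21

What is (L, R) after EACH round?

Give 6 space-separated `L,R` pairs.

Answer: 59,168 168,4 4,195 195,123 123,70 70,190

Derivation:
Round 1 (k=5): L=59 R=168
Round 2 (k=11): L=168 R=4
Round 3 (k=25): L=4 R=195
Round 4 (k=40): L=195 R=123
Round 5 (k=26): L=123 R=70
Round 6 (k=21): L=70 R=190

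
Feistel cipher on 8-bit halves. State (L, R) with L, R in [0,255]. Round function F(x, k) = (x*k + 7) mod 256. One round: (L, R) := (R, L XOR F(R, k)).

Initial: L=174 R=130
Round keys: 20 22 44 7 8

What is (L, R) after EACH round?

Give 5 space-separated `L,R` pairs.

Round 1 (k=20): L=130 R=129
Round 2 (k=22): L=129 R=159
Round 3 (k=44): L=159 R=218
Round 4 (k=7): L=218 R=98
Round 5 (k=8): L=98 R=205

Answer: 130,129 129,159 159,218 218,98 98,205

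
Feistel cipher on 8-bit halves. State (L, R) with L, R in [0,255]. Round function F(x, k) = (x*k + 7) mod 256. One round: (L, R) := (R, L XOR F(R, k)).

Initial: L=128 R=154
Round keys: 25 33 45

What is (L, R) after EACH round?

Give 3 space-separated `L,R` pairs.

Round 1 (k=25): L=154 R=145
Round 2 (k=33): L=145 R=34
Round 3 (k=45): L=34 R=144

Answer: 154,145 145,34 34,144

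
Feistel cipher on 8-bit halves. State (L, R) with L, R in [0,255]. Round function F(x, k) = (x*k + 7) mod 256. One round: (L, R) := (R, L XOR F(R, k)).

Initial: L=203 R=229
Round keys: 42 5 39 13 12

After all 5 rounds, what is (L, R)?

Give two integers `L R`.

Answer: 192 54

Derivation:
Round 1 (k=42): L=229 R=82
Round 2 (k=5): L=82 R=68
Round 3 (k=39): L=68 R=49
Round 4 (k=13): L=49 R=192
Round 5 (k=12): L=192 R=54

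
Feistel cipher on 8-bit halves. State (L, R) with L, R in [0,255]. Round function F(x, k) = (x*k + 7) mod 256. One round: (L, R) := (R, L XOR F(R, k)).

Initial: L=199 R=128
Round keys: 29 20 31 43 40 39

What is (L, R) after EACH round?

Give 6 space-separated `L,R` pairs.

Answer: 128,64 64,135 135,32 32,224 224,39 39,24

Derivation:
Round 1 (k=29): L=128 R=64
Round 2 (k=20): L=64 R=135
Round 3 (k=31): L=135 R=32
Round 4 (k=43): L=32 R=224
Round 5 (k=40): L=224 R=39
Round 6 (k=39): L=39 R=24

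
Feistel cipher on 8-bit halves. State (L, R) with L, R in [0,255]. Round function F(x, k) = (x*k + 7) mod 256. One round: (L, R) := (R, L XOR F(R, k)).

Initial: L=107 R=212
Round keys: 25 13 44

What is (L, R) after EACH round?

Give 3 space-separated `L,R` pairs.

Answer: 212,208 208,67 67,91

Derivation:
Round 1 (k=25): L=212 R=208
Round 2 (k=13): L=208 R=67
Round 3 (k=44): L=67 R=91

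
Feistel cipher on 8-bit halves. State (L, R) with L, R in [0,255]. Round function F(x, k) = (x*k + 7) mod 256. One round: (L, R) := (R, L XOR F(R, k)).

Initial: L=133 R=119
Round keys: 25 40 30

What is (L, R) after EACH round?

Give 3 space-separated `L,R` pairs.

Round 1 (k=25): L=119 R=35
Round 2 (k=40): L=35 R=8
Round 3 (k=30): L=8 R=212

Answer: 119,35 35,8 8,212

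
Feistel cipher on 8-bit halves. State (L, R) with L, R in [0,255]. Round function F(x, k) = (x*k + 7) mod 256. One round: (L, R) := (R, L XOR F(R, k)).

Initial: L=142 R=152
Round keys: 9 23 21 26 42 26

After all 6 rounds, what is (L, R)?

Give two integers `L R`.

Answer: 165 112

Derivation:
Round 1 (k=9): L=152 R=209
Round 2 (k=23): L=209 R=86
Round 3 (k=21): L=86 R=196
Round 4 (k=26): L=196 R=185
Round 5 (k=42): L=185 R=165
Round 6 (k=26): L=165 R=112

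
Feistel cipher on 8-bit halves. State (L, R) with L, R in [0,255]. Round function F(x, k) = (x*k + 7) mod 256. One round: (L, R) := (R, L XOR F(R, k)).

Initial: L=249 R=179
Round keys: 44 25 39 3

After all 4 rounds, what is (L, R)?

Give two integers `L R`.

Round 1 (k=44): L=179 R=50
Round 2 (k=25): L=50 R=90
Round 3 (k=39): L=90 R=143
Round 4 (k=3): L=143 R=238

Answer: 143 238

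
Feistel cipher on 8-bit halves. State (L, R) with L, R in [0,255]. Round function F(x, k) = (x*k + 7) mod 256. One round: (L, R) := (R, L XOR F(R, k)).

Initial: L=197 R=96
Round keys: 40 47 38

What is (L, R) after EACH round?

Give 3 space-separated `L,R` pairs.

Round 1 (k=40): L=96 R=194
Round 2 (k=47): L=194 R=197
Round 3 (k=38): L=197 R=135

Answer: 96,194 194,197 197,135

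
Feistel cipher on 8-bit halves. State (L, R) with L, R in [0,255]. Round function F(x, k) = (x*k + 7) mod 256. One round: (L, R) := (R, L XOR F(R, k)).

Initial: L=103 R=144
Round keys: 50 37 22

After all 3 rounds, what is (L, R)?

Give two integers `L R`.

Answer: 215 193

Derivation:
Round 1 (k=50): L=144 R=64
Round 2 (k=37): L=64 R=215
Round 3 (k=22): L=215 R=193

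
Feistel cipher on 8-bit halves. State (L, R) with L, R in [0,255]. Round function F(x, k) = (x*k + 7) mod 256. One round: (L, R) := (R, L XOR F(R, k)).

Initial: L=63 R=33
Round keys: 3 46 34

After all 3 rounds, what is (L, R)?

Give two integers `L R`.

Answer: 108 10

Derivation:
Round 1 (k=3): L=33 R=85
Round 2 (k=46): L=85 R=108
Round 3 (k=34): L=108 R=10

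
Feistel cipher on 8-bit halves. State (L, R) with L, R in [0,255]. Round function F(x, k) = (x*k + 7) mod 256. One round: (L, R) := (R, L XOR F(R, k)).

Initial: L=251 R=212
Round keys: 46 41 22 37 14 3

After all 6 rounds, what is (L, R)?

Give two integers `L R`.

Answer: 12 164

Derivation:
Round 1 (k=46): L=212 R=228
Round 2 (k=41): L=228 R=95
Round 3 (k=22): L=95 R=213
Round 4 (k=37): L=213 R=143
Round 5 (k=14): L=143 R=12
Round 6 (k=3): L=12 R=164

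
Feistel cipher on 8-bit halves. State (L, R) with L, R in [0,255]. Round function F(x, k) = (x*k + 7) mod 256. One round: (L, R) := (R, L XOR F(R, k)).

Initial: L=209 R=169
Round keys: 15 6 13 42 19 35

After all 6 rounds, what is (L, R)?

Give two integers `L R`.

Round 1 (k=15): L=169 R=63
Round 2 (k=6): L=63 R=40
Round 3 (k=13): L=40 R=48
Round 4 (k=42): L=48 R=207
Round 5 (k=19): L=207 R=84
Round 6 (k=35): L=84 R=76

Answer: 84 76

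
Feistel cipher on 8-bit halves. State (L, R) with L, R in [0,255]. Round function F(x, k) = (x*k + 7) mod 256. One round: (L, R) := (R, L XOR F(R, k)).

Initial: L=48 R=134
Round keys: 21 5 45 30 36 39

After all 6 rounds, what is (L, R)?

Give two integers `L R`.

Round 1 (k=21): L=134 R=53
Round 2 (k=5): L=53 R=150
Round 3 (k=45): L=150 R=80
Round 4 (k=30): L=80 R=241
Round 5 (k=36): L=241 R=187
Round 6 (k=39): L=187 R=117

Answer: 187 117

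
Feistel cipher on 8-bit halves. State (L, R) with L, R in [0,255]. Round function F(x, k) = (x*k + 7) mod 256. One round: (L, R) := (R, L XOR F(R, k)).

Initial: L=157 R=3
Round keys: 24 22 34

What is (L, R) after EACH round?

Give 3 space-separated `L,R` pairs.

Round 1 (k=24): L=3 R=210
Round 2 (k=22): L=210 R=16
Round 3 (k=34): L=16 R=245

Answer: 3,210 210,16 16,245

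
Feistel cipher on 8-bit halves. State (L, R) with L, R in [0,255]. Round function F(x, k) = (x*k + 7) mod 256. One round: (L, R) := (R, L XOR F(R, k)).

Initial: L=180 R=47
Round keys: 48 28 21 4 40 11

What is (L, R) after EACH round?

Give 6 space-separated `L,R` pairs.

Answer: 47,99 99,244 244,104 104,83 83,151 151,215

Derivation:
Round 1 (k=48): L=47 R=99
Round 2 (k=28): L=99 R=244
Round 3 (k=21): L=244 R=104
Round 4 (k=4): L=104 R=83
Round 5 (k=40): L=83 R=151
Round 6 (k=11): L=151 R=215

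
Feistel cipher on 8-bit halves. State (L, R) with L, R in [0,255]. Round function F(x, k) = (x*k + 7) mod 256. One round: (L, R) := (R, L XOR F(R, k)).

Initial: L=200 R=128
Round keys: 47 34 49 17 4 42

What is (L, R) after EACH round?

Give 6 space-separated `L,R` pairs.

Answer: 128,79 79,5 5,179 179,239 239,112 112,136

Derivation:
Round 1 (k=47): L=128 R=79
Round 2 (k=34): L=79 R=5
Round 3 (k=49): L=5 R=179
Round 4 (k=17): L=179 R=239
Round 5 (k=4): L=239 R=112
Round 6 (k=42): L=112 R=136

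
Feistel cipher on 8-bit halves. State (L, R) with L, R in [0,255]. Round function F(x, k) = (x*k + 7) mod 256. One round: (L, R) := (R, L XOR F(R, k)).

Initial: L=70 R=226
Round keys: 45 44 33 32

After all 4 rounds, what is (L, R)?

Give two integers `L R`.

Round 1 (k=45): L=226 R=135
Round 2 (k=44): L=135 R=217
Round 3 (k=33): L=217 R=135
Round 4 (k=32): L=135 R=62

Answer: 135 62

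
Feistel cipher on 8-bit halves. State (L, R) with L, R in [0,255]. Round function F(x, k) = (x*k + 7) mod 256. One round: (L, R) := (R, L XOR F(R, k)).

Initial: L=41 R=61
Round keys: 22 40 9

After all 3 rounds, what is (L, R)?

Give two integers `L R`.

Round 1 (k=22): L=61 R=108
Round 2 (k=40): L=108 R=218
Round 3 (k=9): L=218 R=221

Answer: 218 221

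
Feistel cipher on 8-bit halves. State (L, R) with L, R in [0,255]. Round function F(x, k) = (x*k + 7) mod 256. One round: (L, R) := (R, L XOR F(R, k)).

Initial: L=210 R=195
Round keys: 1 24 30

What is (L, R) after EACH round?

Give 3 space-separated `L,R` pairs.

Answer: 195,24 24,132 132,103

Derivation:
Round 1 (k=1): L=195 R=24
Round 2 (k=24): L=24 R=132
Round 3 (k=30): L=132 R=103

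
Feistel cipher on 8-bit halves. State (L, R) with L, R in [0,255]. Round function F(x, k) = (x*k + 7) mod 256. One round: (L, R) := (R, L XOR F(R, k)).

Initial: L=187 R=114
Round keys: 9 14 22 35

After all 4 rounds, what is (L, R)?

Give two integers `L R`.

Answer: 143 37

Derivation:
Round 1 (k=9): L=114 R=178
Round 2 (k=14): L=178 R=177
Round 3 (k=22): L=177 R=143
Round 4 (k=35): L=143 R=37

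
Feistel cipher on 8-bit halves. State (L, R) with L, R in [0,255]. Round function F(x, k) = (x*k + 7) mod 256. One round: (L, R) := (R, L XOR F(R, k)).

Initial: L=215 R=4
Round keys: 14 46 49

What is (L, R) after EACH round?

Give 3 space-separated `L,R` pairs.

Answer: 4,232 232,179 179,162

Derivation:
Round 1 (k=14): L=4 R=232
Round 2 (k=46): L=232 R=179
Round 3 (k=49): L=179 R=162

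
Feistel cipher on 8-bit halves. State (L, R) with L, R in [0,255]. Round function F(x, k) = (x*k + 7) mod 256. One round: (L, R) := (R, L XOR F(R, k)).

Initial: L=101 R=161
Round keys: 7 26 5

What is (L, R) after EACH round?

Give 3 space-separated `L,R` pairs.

Answer: 161,11 11,132 132,144

Derivation:
Round 1 (k=7): L=161 R=11
Round 2 (k=26): L=11 R=132
Round 3 (k=5): L=132 R=144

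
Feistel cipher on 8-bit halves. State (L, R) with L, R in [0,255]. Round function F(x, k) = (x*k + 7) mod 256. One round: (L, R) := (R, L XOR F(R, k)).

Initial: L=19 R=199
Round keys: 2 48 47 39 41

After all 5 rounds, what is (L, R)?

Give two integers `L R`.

Round 1 (k=2): L=199 R=134
Round 2 (k=48): L=134 R=224
Round 3 (k=47): L=224 R=161
Round 4 (k=39): L=161 R=110
Round 5 (k=41): L=110 R=4

Answer: 110 4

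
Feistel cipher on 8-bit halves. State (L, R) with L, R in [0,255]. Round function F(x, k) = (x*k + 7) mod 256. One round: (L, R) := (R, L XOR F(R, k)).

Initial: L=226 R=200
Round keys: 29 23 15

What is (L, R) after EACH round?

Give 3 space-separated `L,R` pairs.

Round 1 (k=29): L=200 R=77
Round 2 (k=23): L=77 R=58
Round 3 (k=15): L=58 R=32

Answer: 200,77 77,58 58,32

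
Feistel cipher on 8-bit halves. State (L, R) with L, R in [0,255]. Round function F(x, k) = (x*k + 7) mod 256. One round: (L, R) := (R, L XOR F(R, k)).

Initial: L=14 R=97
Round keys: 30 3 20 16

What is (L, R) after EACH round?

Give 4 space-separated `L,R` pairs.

Answer: 97,107 107,41 41,80 80,46

Derivation:
Round 1 (k=30): L=97 R=107
Round 2 (k=3): L=107 R=41
Round 3 (k=20): L=41 R=80
Round 4 (k=16): L=80 R=46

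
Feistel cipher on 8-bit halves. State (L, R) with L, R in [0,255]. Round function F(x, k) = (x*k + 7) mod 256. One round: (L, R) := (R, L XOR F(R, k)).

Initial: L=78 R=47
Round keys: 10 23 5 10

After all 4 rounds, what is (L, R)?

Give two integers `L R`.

Round 1 (k=10): L=47 R=147
Round 2 (k=23): L=147 R=19
Round 3 (k=5): L=19 R=245
Round 4 (k=10): L=245 R=138

Answer: 245 138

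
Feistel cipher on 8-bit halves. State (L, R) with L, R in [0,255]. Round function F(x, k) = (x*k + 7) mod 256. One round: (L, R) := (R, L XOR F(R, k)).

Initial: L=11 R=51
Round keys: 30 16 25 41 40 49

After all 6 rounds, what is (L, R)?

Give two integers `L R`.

Answer: 86 201

Derivation:
Round 1 (k=30): L=51 R=10
Round 2 (k=16): L=10 R=148
Round 3 (k=25): L=148 R=113
Round 4 (k=41): L=113 R=180
Round 5 (k=40): L=180 R=86
Round 6 (k=49): L=86 R=201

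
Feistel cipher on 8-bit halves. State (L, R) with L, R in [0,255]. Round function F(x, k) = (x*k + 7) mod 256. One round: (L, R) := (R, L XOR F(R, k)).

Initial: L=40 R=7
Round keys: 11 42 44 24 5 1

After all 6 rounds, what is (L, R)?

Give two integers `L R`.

Round 1 (k=11): L=7 R=124
Round 2 (k=42): L=124 R=88
Round 3 (k=44): L=88 R=91
Round 4 (k=24): L=91 R=215
Round 5 (k=5): L=215 R=97
Round 6 (k=1): L=97 R=191

Answer: 97 191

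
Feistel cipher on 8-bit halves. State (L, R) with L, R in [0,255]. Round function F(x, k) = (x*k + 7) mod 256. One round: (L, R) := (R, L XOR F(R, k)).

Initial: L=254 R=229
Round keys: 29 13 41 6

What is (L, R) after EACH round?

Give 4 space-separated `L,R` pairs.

Answer: 229,6 6,176 176,49 49,157

Derivation:
Round 1 (k=29): L=229 R=6
Round 2 (k=13): L=6 R=176
Round 3 (k=41): L=176 R=49
Round 4 (k=6): L=49 R=157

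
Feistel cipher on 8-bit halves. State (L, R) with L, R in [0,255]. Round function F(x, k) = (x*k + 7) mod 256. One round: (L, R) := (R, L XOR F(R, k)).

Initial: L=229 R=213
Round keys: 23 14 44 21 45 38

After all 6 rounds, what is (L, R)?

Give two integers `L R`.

Answer: 38 152

Derivation:
Round 1 (k=23): L=213 R=207
Round 2 (k=14): L=207 R=140
Round 3 (k=44): L=140 R=216
Round 4 (k=21): L=216 R=51
Round 5 (k=45): L=51 R=38
Round 6 (k=38): L=38 R=152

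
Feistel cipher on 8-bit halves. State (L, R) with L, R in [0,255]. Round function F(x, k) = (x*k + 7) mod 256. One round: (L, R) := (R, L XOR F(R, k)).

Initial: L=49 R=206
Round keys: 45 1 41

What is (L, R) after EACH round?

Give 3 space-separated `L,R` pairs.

Answer: 206,12 12,221 221,96

Derivation:
Round 1 (k=45): L=206 R=12
Round 2 (k=1): L=12 R=221
Round 3 (k=41): L=221 R=96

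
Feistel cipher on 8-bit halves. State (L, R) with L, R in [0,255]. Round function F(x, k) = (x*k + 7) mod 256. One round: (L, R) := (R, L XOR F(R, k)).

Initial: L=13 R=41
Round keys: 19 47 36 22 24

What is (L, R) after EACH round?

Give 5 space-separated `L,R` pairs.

Round 1 (k=19): L=41 R=31
Round 2 (k=47): L=31 R=145
Round 3 (k=36): L=145 R=116
Round 4 (k=22): L=116 R=110
Round 5 (k=24): L=110 R=35

Answer: 41,31 31,145 145,116 116,110 110,35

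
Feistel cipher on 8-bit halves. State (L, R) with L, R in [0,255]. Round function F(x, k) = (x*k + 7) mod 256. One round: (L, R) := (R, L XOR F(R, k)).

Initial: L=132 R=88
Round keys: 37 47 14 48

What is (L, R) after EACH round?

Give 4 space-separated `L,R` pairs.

Answer: 88,59 59,132 132,4 4,67

Derivation:
Round 1 (k=37): L=88 R=59
Round 2 (k=47): L=59 R=132
Round 3 (k=14): L=132 R=4
Round 4 (k=48): L=4 R=67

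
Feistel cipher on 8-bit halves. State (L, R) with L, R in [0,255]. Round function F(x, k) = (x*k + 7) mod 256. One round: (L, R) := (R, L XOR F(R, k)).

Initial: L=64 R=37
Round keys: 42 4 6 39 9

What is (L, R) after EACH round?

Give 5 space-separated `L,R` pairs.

Answer: 37,89 89,78 78,130 130,155 155,248

Derivation:
Round 1 (k=42): L=37 R=89
Round 2 (k=4): L=89 R=78
Round 3 (k=6): L=78 R=130
Round 4 (k=39): L=130 R=155
Round 5 (k=9): L=155 R=248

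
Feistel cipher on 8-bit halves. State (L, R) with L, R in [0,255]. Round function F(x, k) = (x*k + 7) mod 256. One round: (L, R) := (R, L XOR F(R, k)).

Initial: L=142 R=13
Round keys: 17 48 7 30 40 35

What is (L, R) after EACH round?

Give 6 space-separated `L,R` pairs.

Round 1 (k=17): L=13 R=106
Round 2 (k=48): L=106 R=234
Round 3 (k=7): L=234 R=7
Round 4 (k=30): L=7 R=51
Round 5 (k=40): L=51 R=248
Round 6 (k=35): L=248 R=220

Answer: 13,106 106,234 234,7 7,51 51,248 248,220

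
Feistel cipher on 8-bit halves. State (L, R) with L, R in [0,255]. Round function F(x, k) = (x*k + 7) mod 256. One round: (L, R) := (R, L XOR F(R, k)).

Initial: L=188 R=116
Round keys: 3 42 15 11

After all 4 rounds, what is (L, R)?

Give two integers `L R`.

Round 1 (k=3): L=116 R=223
Round 2 (k=42): L=223 R=233
Round 3 (k=15): L=233 R=113
Round 4 (k=11): L=113 R=11

Answer: 113 11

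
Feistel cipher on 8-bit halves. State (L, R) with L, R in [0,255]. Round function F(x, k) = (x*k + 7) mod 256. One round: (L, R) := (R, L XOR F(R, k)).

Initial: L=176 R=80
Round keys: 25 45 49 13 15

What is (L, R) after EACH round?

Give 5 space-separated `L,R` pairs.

Round 1 (k=25): L=80 R=103
Round 2 (k=45): L=103 R=114
Round 3 (k=49): L=114 R=190
Round 4 (k=13): L=190 R=223
Round 5 (k=15): L=223 R=166

Answer: 80,103 103,114 114,190 190,223 223,166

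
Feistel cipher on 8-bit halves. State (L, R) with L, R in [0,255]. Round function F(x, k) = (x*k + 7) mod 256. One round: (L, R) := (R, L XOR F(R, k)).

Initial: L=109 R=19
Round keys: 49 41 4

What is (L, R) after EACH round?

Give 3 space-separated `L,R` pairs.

Round 1 (k=49): L=19 R=199
Round 2 (k=41): L=199 R=245
Round 3 (k=4): L=245 R=28

Answer: 19,199 199,245 245,28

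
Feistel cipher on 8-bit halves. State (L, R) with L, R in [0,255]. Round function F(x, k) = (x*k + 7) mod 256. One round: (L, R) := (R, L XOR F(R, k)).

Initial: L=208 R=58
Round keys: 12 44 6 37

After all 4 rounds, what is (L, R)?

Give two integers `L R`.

Round 1 (k=12): L=58 R=111
Round 2 (k=44): L=111 R=33
Round 3 (k=6): L=33 R=162
Round 4 (k=37): L=162 R=80

Answer: 162 80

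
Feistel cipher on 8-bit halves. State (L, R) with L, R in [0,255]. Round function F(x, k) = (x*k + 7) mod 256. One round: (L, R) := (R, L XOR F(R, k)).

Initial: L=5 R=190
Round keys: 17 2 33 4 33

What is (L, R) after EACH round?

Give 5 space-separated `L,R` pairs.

Answer: 190,160 160,249 249,128 128,254 254,69

Derivation:
Round 1 (k=17): L=190 R=160
Round 2 (k=2): L=160 R=249
Round 3 (k=33): L=249 R=128
Round 4 (k=4): L=128 R=254
Round 5 (k=33): L=254 R=69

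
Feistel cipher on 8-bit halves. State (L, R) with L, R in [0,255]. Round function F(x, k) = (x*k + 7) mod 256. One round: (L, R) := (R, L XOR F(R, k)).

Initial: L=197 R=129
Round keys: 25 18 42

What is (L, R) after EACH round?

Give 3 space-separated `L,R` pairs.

Round 1 (k=25): L=129 R=101
Round 2 (k=18): L=101 R=160
Round 3 (k=42): L=160 R=34

Answer: 129,101 101,160 160,34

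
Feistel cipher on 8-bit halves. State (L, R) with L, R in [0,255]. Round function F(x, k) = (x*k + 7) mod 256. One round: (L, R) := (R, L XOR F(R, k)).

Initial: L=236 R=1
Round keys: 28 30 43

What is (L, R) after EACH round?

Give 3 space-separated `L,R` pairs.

Round 1 (k=28): L=1 R=207
Round 2 (k=30): L=207 R=72
Round 3 (k=43): L=72 R=208

Answer: 1,207 207,72 72,208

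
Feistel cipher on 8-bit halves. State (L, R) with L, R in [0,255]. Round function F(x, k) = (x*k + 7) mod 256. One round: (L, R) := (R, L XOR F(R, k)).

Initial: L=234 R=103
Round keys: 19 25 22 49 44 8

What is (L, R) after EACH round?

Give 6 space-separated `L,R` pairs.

Round 1 (k=19): L=103 R=70
Round 2 (k=25): L=70 R=186
Round 3 (k=22): L=186 R=69
Round 4 (k=49): L=69 R=134
Round 5 (k=44): L=134 R=74
Round 6 (k=8): L=74 R=209

Answer: 103,70 70,186 186,69 69,134 134,74 74,209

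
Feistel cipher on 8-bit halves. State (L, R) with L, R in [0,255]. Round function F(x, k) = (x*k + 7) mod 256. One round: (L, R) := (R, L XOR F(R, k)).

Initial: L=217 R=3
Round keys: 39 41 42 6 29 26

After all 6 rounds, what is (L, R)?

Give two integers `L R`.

Round 1 (k=39): L=3 R=165
Round 2 (k=41): L=165 R=119
Round 3 (k=42): L=119 R=40
Round 4 (k=6): L=40 R=128
Round 5 (k=29): L=128 R=175
Round 6 (k=26): L=175 R=77

Answer: 175 77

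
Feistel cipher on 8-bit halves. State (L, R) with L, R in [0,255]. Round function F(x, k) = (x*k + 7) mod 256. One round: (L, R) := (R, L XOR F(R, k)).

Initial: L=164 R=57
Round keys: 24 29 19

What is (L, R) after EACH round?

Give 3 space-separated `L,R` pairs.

Answer: 57,251 251,79 79,31

Derivation:
Round 1 (k=24): L=57 R=251
Round 2 (k=29): L=251 R=79
Round 3 (k=19): L=79 R=31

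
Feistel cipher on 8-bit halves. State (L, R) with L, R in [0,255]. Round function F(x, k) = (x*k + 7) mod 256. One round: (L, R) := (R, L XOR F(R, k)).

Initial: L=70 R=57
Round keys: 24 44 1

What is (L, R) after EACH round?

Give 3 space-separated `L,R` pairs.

Answer: 57,25 25,106 106,104

Derivation:
Round 1 (k=24): L=57 R=25
Round 2 (k=44): L=25 R=106
Round 3 (k=1): L=106 R=104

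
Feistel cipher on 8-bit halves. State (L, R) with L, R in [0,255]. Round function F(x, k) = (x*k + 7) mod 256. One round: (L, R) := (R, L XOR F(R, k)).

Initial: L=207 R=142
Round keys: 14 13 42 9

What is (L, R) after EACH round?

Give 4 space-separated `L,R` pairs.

Round 1 (k=14): L=142 R=4
Round 2 (k=13): L=4 R=181
Round 3 (k=42): L=181 R=189
Round 4 (k=9): L=189 R=25

Answer: 142,4 4,181 181,189 189,25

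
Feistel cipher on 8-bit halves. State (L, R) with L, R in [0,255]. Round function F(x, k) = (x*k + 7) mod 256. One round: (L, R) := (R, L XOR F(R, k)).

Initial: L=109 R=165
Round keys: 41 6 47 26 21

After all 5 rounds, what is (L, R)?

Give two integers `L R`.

Round 1 (k=41): L=165 R=25
Round 2 (k=6): L=25 R=56
Round 3 (k=47): L=56 R=86
Round 4 (k=26): L=86 R=251
Round 5 (k=21): L=251 R=200

Answer: 251 200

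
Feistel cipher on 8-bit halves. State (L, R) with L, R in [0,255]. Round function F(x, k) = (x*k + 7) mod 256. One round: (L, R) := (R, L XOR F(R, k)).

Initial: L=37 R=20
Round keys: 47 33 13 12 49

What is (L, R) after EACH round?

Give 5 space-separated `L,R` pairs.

Answer: 20,150 150,73 73,42 42,182 182,247

Derivation:
Round 1 (k=47): L=20 R=150
Round 2 (k=33): L=150 R=73
Round 3 (k=13): L=73 R=42
Round 4 (k=12): L=42 R=182
Round 5 (k=49): L=182 R=247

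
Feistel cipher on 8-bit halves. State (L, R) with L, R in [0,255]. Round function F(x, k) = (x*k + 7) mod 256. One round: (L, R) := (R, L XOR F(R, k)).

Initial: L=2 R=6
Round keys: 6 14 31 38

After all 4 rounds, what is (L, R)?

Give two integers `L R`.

Round 1 (k=6): L=6 R=41
Round 2 (k=14): L=41 R=67
Round 3 (k=31): L=67 R=13
Round 4 (k=38): L=13 R=182

Answer: 13 182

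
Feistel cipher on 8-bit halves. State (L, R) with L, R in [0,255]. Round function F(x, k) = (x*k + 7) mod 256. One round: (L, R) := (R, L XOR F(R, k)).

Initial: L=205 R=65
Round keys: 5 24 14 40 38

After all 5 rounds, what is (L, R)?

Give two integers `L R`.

Round 1 (k=5): L=65 R=129
Round 2 (k=24): L=129 R=94
Round 3 (k=14): L=94 R=170
Round 4 (k=40): L=170 R=201
Round 5 (k=38): L=201 R=119

Answer: 201 119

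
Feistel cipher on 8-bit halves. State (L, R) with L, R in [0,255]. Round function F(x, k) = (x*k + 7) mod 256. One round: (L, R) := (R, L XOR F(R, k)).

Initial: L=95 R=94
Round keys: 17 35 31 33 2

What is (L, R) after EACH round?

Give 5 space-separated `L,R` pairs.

Answer: 94,26 26,203 203,134 134,134 134,149

Derivation:
Round 1 (k=17): L=94 R=26
Round 2 (k=35): L=26 R=203
Round 3 (k=31): L=203 R=134
Round 4 (k=33): L=134 R=134
Round 5 (k=2): L=134 R=149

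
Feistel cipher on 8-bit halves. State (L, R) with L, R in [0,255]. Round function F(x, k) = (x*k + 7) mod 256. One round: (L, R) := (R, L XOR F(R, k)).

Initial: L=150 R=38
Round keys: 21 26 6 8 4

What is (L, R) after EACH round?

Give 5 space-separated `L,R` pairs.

Answer: 38,179 179,19 19,202 202,68 68,221

Derivation:
Round 1 (k=21): L=38 R=179
Round 2 (k=26): L=179 R=19
Round 3 (k=6): L=19 R=202
Round 4 (k=8): L=202 R=68
Round 5 (k=4): L=68 R=221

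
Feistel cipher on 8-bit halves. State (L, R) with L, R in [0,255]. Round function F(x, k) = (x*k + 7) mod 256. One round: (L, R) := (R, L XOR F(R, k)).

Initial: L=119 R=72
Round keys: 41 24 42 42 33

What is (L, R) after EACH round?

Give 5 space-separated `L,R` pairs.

Answer: 72,248 248,15 15,133 133,214 214,24

Derivation:
Round 1 (k=41): L=72 R=248
Round 2 (k=24): L=248 R=15
Round 3 (k=42): L=15 R=133
Round 4 (k=42): L=133 R=214
Round 5 (k=33): L=214 R=24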